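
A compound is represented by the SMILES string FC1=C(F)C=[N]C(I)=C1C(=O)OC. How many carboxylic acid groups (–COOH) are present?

0

Scan the SMILES for the carboxylic acid motif — none present.
Groups that are present: 1 ester.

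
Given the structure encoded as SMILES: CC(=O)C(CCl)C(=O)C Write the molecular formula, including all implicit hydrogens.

Walk through each heavy atom and fill implicit hydrogens from standard valence (C 4, N 3, O 2, S 2, halogen 1):
  atom 1: C, bond orders sum to 1 (valence 4) → 3 H
  atom 2: C, bond orders sum to 4 (valence 4) → 0 H
  atom 3: O, bond orders sum to 2 (valence 2) → 0 H
  atom 4: C, bond orders sum to 3 (valence 4) → 1 H
  atom 5: C, bond orders sum to 2 (valence 4) → 2 H
  atom 6: Cl (halogen, monovalent) → 0 H
  atom 7: C, bond orders sum to 4 (valence 4) → 0 H
  atom 8: O, bond orders sum to 2 (valence 2) → 0 H
  atom 9: C, bond orders sum to 1 (valence 4) → 3 H
Totals → C:6, H:9, Cl:1, O:2.

C6H9ClO2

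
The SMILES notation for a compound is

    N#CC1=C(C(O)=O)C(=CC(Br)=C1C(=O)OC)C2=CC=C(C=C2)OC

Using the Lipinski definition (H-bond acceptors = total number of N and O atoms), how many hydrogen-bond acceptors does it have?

N atoms: 1; O atoms: 5.
Lipinski HBA = 1 + 5 = 6.

6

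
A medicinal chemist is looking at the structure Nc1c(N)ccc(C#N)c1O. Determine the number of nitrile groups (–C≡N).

1

The nitrile motif appears at heavy-atom position 8 in the SMILES.
Other groups present: 1 hydroxyl, 2 primary amine.
Nitrile count: 1.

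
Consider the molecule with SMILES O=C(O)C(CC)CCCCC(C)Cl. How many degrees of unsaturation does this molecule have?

1

Degree of unsaturation = (number of rings) + (number of π bonds).
Ring closures in the SMILES: 0.
π bonds: 1 double bond (each 1 DoU) → 1 DoU from unsaturation.
Total DoU = 0 + 1 = 1.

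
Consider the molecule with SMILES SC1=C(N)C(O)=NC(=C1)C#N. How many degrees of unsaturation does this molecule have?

6

Molecular formula: C6H5N3OS.
DoU = (2C + 2 + N − H − X) / 2, where X is the halogen count and O/S are ignored.
    = (2·6 + 2 + 3 − 5 − 0) / 2 = 12 / 2 = 6.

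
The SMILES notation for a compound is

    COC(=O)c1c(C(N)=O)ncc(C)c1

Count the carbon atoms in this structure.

9

Count every carbon token in the SMILES (each C, including those in ring-closure positions and inside branches).
Carbon count: 9.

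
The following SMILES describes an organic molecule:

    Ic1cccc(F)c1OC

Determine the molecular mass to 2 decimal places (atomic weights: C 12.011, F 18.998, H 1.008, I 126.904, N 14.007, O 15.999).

First, the molecular formula is C7H6FIO (counting implicit H from valence).
  C: 7 × 12.011 = 84.077
  F: 1 × 18.998 = 18.998
  H: 6 × 1.008 = 6.048
  I: 1 × 126.904 = 126.904
  O: 1 × 15.999 = 15.999
Sum: 7×12.011 + 1×18.998 + 6×1.008 + 1×126.904 + 1×15.999 = 252.026 → 252.03 g/mol.

252.03 g/mol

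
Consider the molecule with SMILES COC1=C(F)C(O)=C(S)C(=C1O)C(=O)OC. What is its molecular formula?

Walk through each heavy atom and fill implicit hydrogens from standard valence (C 4, N 3, O 2, S 2, halogen 1):
  atom 1: C, bond orders sum to 1 (valence 4) → 3 H
  atom 2: O, bond orders sum to 2 (valence 2) → 0 H
  atom 3: C, bond orders sum to 4 (valence 4) → 0 H
  atom 4: C, bond orders sum to 4 (valence 4) → 0 H
  atom 5: F (halogen, monovalent) → 0 H
  atom 6: C, bond orders sum to 4 (valence 4) → 0 H
  atom 7: O, bond orders sum to 1 (valence 2) → 1 H
  atom 8: C, bond orders sum to 4 (valence 4) → 0 H
  atom 9: S, bond orders sum to 1 (valence 2) → 1 H
  atom 10: C, bond orders sum to 4 (valence 4) → 0 H
  atom 11: C, bond orders sum to 4 (valence 4) → 0 H
  atom 12: O, bond orders sum to 1 (valence 2) → 1 H
  atom 13: C, bond orders sum to 4 (valence 4) → 0 H
  atom 14: O, bond orders sum to 2 (valence 2) → 0 H
  atom 15: O, bond orders sum to 2 (valence 2) → 0 H
  atom 16: C, bond orders sum to 1 (valence 4) → 3 H
Totals → C:9, H:9, F:1, O:5, S:1.
In Hill order: C9H9FO5S.

C9H9FO5S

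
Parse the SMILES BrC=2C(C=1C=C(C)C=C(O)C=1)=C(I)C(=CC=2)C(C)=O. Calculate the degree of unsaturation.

Degree of unsaturation = (number of rings) + (number of π bonds).
Ring closures in the SMILES: 2.
π bonds: 7 double bonds (each 1 DoU) → 7 DoU from unsaturation.
Total DoU = 2 + 7 = 9.

9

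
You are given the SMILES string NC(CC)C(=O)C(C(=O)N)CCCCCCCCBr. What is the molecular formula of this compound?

C14H27BrN2O2

Walk through each heavy atom and fill implicit hydrogens from standard valence (C 4, N 3, O 2, S 2, halogen 1):
  atom 1: N, bond orders sum to 1 (valence 3) → 2 H
  atom 2: C, bond orders sum to 3 (valence 4) → 1 H
  atom 3: C, bond orders sum to 2 (valence 4) → 2 H
  atom 4: C, bond orders sum to 1 (valence 4) → 3 H
  atom 5: C, bond orders sum to 4 (valence 4) → 0 H
  atom 6: O, bond orders sum to 2 (valence 2) → 0 H
  atom 7: C, bond orders sum to 3 (valence 4) → 1 H
  atom 8: C, bond orders sum to 4 (valence 4) → 0 H
  atom 9: O, bond orders sum to 2 (valence 2) → 0 H
  atom 10: N, bond orders sum to 1 (valence 3) → 2 H
  atom 11: C, bond orders sum to 2 (valence 4) → 2 H
  atom 12: C, bond orders sum to 2 (valence 4) → 2 H
  atom 13: C, bond orders sum to 2 (valence 4) → 2 H
  atom 14: C, bond orders sum to 2 (valence 4) → 2 H
  atom 15: C, bond orders sum to 2 (valence 4) → 2 H
  atom 16: C, bond orders sum to 2 (valence 4) → 2 H
  atom 17: C, bond orders sum to 2 (valence 4) → 2 H
  atom 18: C, bond orders sum to 2 (valence 4) → 2 H
  atom 19: Br (halogen, monovalent) → 0 H
Totals → C:14, H:27, Br:1, N:2, O:2.
In Hill order: C14H27BrN2O2.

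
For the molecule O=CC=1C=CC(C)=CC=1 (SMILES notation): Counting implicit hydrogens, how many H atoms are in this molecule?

Walk through each heavy atom and fill implicit hydrogens from standard valence (C 4, N 3, O 2, S 2, halogen 1):
  atom 1: O, bond orders sum to 2 (valence 2) → 0 H
  atom 2: C, bond orders sum to 3 (valence 4) → 1 H
  atom 3: C, bond orders sum to 4 (valence 4) → 0 H
  atom 4: C, bond orders sum to 3 (valence 4) → 1 H
  atom 5: C, bond orders sum to 3 (valence 4) → 1 H
  atom 6: C, bond orders sum to 4 (valence 4) → 0 H
  atom 7: C, bond orders sum to 1 (valence 4) → 3 H
  atom 8: C, bond orders sum to 3 (valence 4) → 1 H
  atom 9: C, bond orders sum to 3 (valence 4) → 1 H
Total hydrogens: 8.

8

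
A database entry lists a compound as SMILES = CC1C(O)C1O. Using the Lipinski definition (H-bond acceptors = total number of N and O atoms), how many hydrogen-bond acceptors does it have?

N atoms: 0; O atoms: 2.
Lipinski HBA = 0 + 2 = 2.

2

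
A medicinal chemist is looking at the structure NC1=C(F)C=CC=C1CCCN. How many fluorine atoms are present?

1

Scan the SMILES for F atoms (remember two-letter symbols like Cl and Br are single atoms).
Fluorine count: 1.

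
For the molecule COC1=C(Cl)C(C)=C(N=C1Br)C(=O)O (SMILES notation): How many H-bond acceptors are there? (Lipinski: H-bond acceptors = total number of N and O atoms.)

4

N atoms: 1; O atoms: 3.
Lipinski HBA = 1 + 3 = 4.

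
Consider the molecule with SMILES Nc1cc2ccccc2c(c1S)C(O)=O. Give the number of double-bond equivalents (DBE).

8

Molecular formula: C11H9NO2S.
DoU = (2C + 2 + N − H − X) / 2, where X is the halogen count and O/S are ignored.
    = (2·11 + 2 + 1 − 9 − 0) / 2 = 16 / 2 = 8.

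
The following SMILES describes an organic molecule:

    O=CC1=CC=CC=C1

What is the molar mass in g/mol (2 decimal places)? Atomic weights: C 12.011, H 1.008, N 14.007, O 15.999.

First, the molecular formula is C7H6O (counting implicit H from valence).
  C: 7 × 12.011 = 84.077
  H: 6 × 1.008 = 6.048
  O: 1 × 15.999 = 15.999
Sum: 7×12.011 + 6×1.008 + 1×15.999 = 106.124 → 106.12 g/mol.

106.12 g/mol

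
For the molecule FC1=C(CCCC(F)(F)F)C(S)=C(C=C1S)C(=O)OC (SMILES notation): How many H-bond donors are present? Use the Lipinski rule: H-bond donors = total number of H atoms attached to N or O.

0

Donors: find every N or O and count the H atoms it carries.
  atom 18 (O): bond orders sum to 2 → 0 H
  atom 19 (O): bond orders sum to 2 → 0 H
Lipinski HBD = 0.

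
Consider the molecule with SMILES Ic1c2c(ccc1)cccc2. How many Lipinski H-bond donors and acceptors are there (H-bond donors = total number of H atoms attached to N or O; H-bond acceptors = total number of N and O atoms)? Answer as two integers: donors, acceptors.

Donors: find every N or O and count the H atoms it carries.
  (no N or O atoms present)
Lipinski HBD = 0.
Acceptors: N atoms = 0, O atoms = 0 → HBA = 0.

0, 0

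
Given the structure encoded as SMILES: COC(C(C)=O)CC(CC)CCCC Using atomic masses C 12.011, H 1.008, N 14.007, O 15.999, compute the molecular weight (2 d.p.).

First, the molecular formula is C12H24O2 (counting implicit H from valence).
  C: 12 × 12.011 = 144.132
  H: 24 × 1.008 = 24.192
  O: 2 × 15.999 = 31.998
Sum: 12×12.011 + 24×1.008 + 2×15.999 = 200.322 → 200.32 g/mol.

200.32 g/mol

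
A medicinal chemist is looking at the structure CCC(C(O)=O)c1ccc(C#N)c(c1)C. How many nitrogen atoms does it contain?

Scan the SMILES for N atoms (remember two-letter symbols like Cl and Br are single atoms).
Nitrogen count: 1.

1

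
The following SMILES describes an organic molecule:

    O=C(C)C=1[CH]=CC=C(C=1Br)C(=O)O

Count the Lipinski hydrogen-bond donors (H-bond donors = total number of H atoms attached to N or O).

Donors: find every N or O and count the H atoms it carries.
  atom 1 (O): bond orders sum to 2 → 0 H
  atom 12 (O): bond orders sum to 2 → 0 H
  atom 13 (O): bond orders sum to 1 → 1 H
Lipinski HBD = 1.

1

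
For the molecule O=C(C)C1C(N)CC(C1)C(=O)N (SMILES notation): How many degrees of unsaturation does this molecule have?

Molecular formula: C8H14N2O2.
DoU = (2C + 2 + N − H − X) / 2, where X is the halogen count and O/S are ignored.
    = (2·8 + 2 + 2 − 14 − 0) / 2 = 6 / 2 = 3.

3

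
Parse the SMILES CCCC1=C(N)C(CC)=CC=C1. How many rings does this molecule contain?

1

In SMILES, each pair of matching ring-closure digits denotes one ring-closing bond; the number of such bonds equals the number of independent rings.
Ring-closure bonds here: 1.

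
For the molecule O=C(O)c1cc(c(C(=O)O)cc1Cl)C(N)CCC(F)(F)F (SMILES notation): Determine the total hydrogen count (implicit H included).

Walk through each heavy atom and fill implicit hydrogens from standard valence (C 4, N 3, O 2, S 2, halogen 1); for lowercase aromatic atoms, an aromatic c carries 1 H when it has two neighbours and 0 H with three, and aromatic n carries 0 H:
  atom 1: O, bond orders sum to 2 (valence 2) → 0 H
  atom 2: C, bond orders sum to 4 (valence 4) → 0 H
  atom 3: O, bond orders sum to 1 (valence 2) → 1 H
  atom 4: aromatic c, 3 neighbours → 0 H
  atom 5: aromatic c, 2 neighbours → 1 H
  atom 6: aromatic c, 3 neighbours → 0 H
  atom 7: aromatic c, 3 neighbours → 0 H
  atom 8: C, bond orders sum to 4 (valence 4) → 0 H
  atom 9: O, bond orders sum to 2 (valence 2) → 0 H
  atom 10: O, bond orders sum to 1 (valence 2) → 1 H
  atom 11: aromatic c, 2 neighbours → 1 H
  atom 12: aromatic c, 3 neighbours → 0 H
  atom 13: Cl (halogen, monovalent) → 0 H
  atom 14: C, bond orders sum to 3 (valence 4) → 1 H
  atom 15: N, bond orders sum to 1 (valence 3) → 2 H
  atom 16: C, bond orders sum to 2 (valence 4) → 2 H
  atom 17: C, bond orders sum to 2 (valence 4) → 2 H
  atom 18: C, bond orders sum to 4 (valence 4) → 0 H
  atom 19: F (halogen, monovalent) → 0 H
  atom 20: F (halogen, monovalent) → 0 H
  atom 21: F (halogen, monovalent) → 0 H
Total hydrogens: 11.

11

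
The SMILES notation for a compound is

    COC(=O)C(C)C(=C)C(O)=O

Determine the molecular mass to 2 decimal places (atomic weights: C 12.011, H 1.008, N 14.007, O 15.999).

158.15 g/mol

First, the molecular formula is C7H10O4 (counting implicit H from valence).
  C: 7 × 12.011 = 84.077
  H: 10 × 1.008 = 10.080
  O: 4 × 15.999 = 63.996
Sum: 7×12.011 + 10×1.008 + 4×15.999 = 158.153 → 158.15 g/mol.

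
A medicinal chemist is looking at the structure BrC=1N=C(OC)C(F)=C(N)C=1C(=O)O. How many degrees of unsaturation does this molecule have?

Degree of unsaturation = (number of rings) + (number of π bonds).
Ring closures in the SMILES: 1.
π bonds: 4 double bonds (each 1 DoU) → 4 DoU from unsaturation.
Total DoU = 1 + 4 = 5.

5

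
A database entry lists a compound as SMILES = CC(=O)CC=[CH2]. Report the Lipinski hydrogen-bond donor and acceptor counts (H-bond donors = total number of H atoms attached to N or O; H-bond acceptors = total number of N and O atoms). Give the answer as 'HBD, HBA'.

0, 1

Donors: find every N or O and count the H atoms it carries.
  atom 3 (O): bond orders sum to 2 → 0 H
Lipinski HBD = 0.
Acceptors: N atoms = 0, O atoms = 1 → HBA = 1.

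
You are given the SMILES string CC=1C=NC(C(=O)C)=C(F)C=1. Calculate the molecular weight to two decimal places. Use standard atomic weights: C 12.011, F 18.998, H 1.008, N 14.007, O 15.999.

First, the molecular formula is C8H8FNO (counting implicit H from valence).
  C: 8 × 12.011 = 96.088
  F: 1 × 18.998 = 18.998
  H: 8 × 1.008 = 8.064
  N: 1 × 14.007 = 14.007
  O: 1 × 15.999 = 15.999
Sum: 8×12.011 + 1×18.998 + 8×1.008 + 1×14.007 + 1×15.999 = 153.156 → 153.16 g/mol.

153.16 g/mol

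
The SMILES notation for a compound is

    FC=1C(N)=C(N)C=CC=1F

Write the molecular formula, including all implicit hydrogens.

C6H6F2N2

Walk through each heavy atom and fill implicit hydrogens from standard valence (C 4, N 3, O 2, S 2, halogen 1):
  atom 1: F (halogen, monovalent) → 0 H
  atom 2: C, bond orders sum to 4 (valence 4) → 0 H
  atom 3: C, bond orders sum to 4 (valence 4) → 0 H
  atom 4: N, bond orders sum to 1 (valence 3) → 2 H
  atom 5: C, bond orders sum to 4 (valence 4) → 0 H
  atom 6: N, bond orders sum to 1 (valence 3) → 2 H
  atom 7: C, bond orders sum to 3 (valence 4) → 1 H
  atom 8: C, bond orders sum to 3 (valence 4) → 1 H
  atom 9: C, bond orders sum to 4 (valence 4) → 0 H
  atom 10: F (halogen, monovalent) → 0 H
Totals → C:6, H:6, F:2, N:2.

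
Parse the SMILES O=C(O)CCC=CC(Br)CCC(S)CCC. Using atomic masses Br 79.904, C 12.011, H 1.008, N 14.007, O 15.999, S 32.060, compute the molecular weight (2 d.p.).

309.26 g/mol

First, the molecular formula is C12H21BrO2S (counting implicit H from valence).
  Br: 1 × 79.904 = 79.904
  C: 12 × 12.011 = 144.132
  H: 21 × 1.008 = 21.168
  O: 2 × 15.999 = 31.998
  S: 1 × 32.060 = 32.060
Sum: 1×79.904 + 12×12.011 + 21×1.008 + 2×15.999 + 1×32.060 = 309.262 → 309.26 g/mol.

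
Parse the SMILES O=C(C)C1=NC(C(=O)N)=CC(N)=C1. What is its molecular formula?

C8H9N3O2

Walk through each heavy atom and fill implicit hydrogens from standard valence (C 4, N 3, O 2, S 2, halogen 1):
  atom 1: O, bond orders sum to 2 (valence 2) → 0 H
  atom 2: C, bond orders sum to 4 (valence 4) → 0 H
  atom 3: C, bond orders sum to 1 (valence 4) → 3 H
  atom 4: C, bond orders sum to 4 (valence 4) → 0 H
  atom 5: N, bond orders sum to 3 (valence 3) → 0 H
  atom 6: C, bond orders sum to 4 (valence 4) → 0 H
  atom 7: C, bond orders sum to 4 (valence 4) → 0 H
  atom 8: O, bond orders sum to 2 (valence 2) → 0 H
  atom 9: N, bond orders sum to 1 (valence 3) → 2 H
  atom 10: C, bond orders sum to 3 (valence 4) → 1 H
  atom 11: C, bond orders sum to 4 (valence 4) → 0 H
  atom 12: N, bond orders sum to 1 (valence 3) → 2 H
  atom 13: C, bond orders sum to 3 (valence 4) → 1 H
Totals → C:8, H:9, N:3, O:2.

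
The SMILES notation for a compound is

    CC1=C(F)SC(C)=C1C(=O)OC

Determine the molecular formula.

C8H9FO2S

Walk through each heavy atom and fill implicit hydrogens from standard valence (C 4, N 3, O 2, S 2, halogen 1):
  atom 1: C, bond orders sum to 1 (valence 4) → 3 H
  atom 2: C, bond orders sum to 4 (valence 4) → 0 H
  atom 3: C, bond orders sum to 4 (valence 4) → 0 H
  atom 4: F (halogen, monovalent) → 0 H
  atom 5: S, bond orders sum to 2 (valence 2) → 0 H
  atom 6: C, bond orders sum to 4 (valence 4) → 0 H
  atom 7: C, bond orders sum to 1 (valence 4) → 3 H
  atom 8: C, bond orders sum to 4 (valence 4) → 0 H
  atom 9: C, bond orders sum to 4 (valence 4) → 0 H
  atom 10: O, bond orders sum to 2 (valence 2) → 0 H
  atom 11: O, bond orders sum to 2 (valence 2) → 0 H
  atom 12: C, bond orders sum to 1 (valence 4) → 3 H
Totals → C:8, H:9, F:1, O:2, S:1.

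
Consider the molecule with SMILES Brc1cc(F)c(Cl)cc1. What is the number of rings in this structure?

In SMILES, each pair of matching ring-closure digits denotes one ring-closing bond; the number of such bonds equals the number of independent rings.
Ring-closure bonds here: 1.

1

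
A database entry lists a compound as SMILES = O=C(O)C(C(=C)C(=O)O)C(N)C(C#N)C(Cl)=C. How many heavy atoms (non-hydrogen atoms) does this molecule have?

Every atom symbol written in the SMILES (organic subset) is one heavy atom; implicit H are not written.
Heavy atoms by element → C:10, Cl:1, N:2, O:4.
Total: 17.

17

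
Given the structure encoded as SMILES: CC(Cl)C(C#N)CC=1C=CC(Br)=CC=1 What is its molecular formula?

Walk through each heavy atom and fill implicit hydrogens from standard valence (C 4, N 3, O 2, S 2, halogen 1):
  atom 1: C, bond orders sum to 1 (valence 4) → 3 H
  atom 2: C, bond orders sum to 3 (valence 4) → 1 H
  atom 3: Cl (halogen, monovalent) → 0 H
  atom 4: C, bond orders sum to 3 (valence 4) → 1 H
  atom 5: C, bond orders sum to 4 (valence 4) → 0 H
  atom 6: N, bond orders sum to 3 (valence 3) → 0 H
  atom 7: C, bond orders sum to 2 (valence 4) → 2 H
  atom 8: C, bond orders sum to 4 (valence 4) → 0 H
  atom 9: C, bond orders sum to 3 (valence 4) → 1 H
  atom 10: C, bond orders sum to 3 (valence 4) → 1 H
  atom 11: C, bond orders sum to 4 (valence 4) → 0 H
  atom 12: Br (halogen, monovalent) → 0 H
  atom 13: C, bond orders sum to 3 (valence 4) → 1 H
  atom 14: C, bond orders sum to 3 (valence 4) → 1 H
Totals → C:11, H:11, Br:1, Cl:1, N:1.
In Hill order: C11H11BrClN.

C11H11BrClN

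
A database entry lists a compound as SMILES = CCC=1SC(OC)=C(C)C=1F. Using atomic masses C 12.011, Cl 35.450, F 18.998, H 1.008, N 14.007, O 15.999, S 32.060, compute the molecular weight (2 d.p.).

174.23 g/mol

First, the molecular formula is C8H11FOS (counting implicit H from valence).
  C: 8 × 12.011 = 96.088
  F: 1 × 18.998 = 18.998
  H: 11 × 1.008 = 11.088
  O: 1 × 15.999 = 15.999
  S: 1 × 32.060 = 32.060
Sum: 8×12.011 + 1×18.998 + 11×1.008 + 1×15.999 + 1×32.060 = 174.233 → 174.23 g/mol.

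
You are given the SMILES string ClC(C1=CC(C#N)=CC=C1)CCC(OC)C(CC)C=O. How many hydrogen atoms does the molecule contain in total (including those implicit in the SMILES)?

Walk through each heavy atom and fill implicit hydrogens from standard valence (C 4, N 3, O 2, S 2, halogen 1):
  atom 1: Cl (halogen, monovalent) → 0 H
  atom 2: C, bond orders sum to 3 (valence 4) → 1 H
  atom 3: C, bond orders sum to 4 (valence 4) → 0 H
  atom 4: C, bond orders sum to 3 (valence 4) → 1 H
  atom 5: C, bond orders sum to 4 (valence 4) → 0 H
  atom 6: C, bond orders sum to 4 (valence 4) → 0 H
  atom 7: N, bond orders sum to 3 (valence 3) → 0 H
  atom 8: C, bond orders sum to 3 (valence 4) → 1 H
  atom 9: C, bond orders sum to 3 (valence 4) → 1 H
  atom 10: C, bond orders sum to 3 (valence 4) → 1 H
  atom 11: C, bond orders sum to 2 (valence 4) → 2 H
  atom 12: C, bond orders sum to 2 (valence 4) → 2 H
  atom 13: C, bond orders sum to 3 (valence 4) → 1 H
  atom 14: O, bond orders sum to 2 (valence 2) → 0 H
  atom 15: C, bond orders sum to 1 (valence 4) → 3 H
  atom 16: C, bond orders sum to 3 (valence 4) → 1 H
  atom 17: C, bond orders sum to 2 (valence 4) → 2 H
  atom 18: C, bond orders sum to 1 (valence 4) → 3 H
  atom 19: C, bond orders sum to 3 (valence 4) → 1 H
  atom 20: O, bond orders sum to 2 (valence 2) → 0 H
Total hydrogens: 20.

20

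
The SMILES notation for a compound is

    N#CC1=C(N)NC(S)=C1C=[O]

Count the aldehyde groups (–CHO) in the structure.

1

The aldehyde motif appears at heavy-atom position 10 in the SMILES.
Other groups present: 1 nitrile, 1 primary amine, 1 thiol.
Aldehyde count: 1.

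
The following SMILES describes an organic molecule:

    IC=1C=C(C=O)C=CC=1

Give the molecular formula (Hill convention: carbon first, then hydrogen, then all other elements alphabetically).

Walk through each heavy atom and fill implicit hydrogens from standard valence (C 4, N 3, O 2, S 2, halogen 1):
  atom 1: I (halogen, monovalent) → 0 H
  atom 2: C, bond orders sum to 4 (valence 4) → 0 H
  atom 3: C, bond orders sum to 3 (valence 4) → 1 H
  atom 4: C, bond orders sum to 4 (valence 4) → 0 H
  atom 5: C, bond orders sum to 3 (valence 4) → 1 H
  atom 6: O, bond orders sum to 2 (valence 2) → 0 H
  atom 7: C, bond orders sum to 3 (valence 4) → 1 H
  atom 8: C, bond orders sum to 3 (valence 4) → 1 H
  atom 9: C, bond orders sum to 3 (valence 4) → 1 H
Totals → C:7, H:5, I:1, O:1.

C7H5IO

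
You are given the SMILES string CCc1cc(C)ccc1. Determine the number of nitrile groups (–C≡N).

0

Scan the SMILES for the nitrile motif — none present.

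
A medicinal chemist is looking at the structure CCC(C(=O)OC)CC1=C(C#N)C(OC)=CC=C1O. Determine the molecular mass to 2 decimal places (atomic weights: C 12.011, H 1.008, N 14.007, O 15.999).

First, the molecular formula is C14H17NO4 (counting implicit H from valence).
  C: 14 × 12.011 = 168.154
  H: 17 × 1.008 = 17.136
  N: 1 × 14.007 = 14.007
  O: 4 × 15.999 = 63.996
Sum: 14×12.011 + 17×1.008 + 1×14.007 + 4×15.999 = 263.293 → 263.29 g/mol.

263.29 g/mol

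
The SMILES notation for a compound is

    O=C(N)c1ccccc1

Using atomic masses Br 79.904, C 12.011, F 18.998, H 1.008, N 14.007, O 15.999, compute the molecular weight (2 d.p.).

First, the molecular formula is C7H7NO (counting implicit H from valence).
  C: 7 × 12.011 = 84.077
  H: 7 × 1.008 = 7.056
  N: 1 × 14.007 = 14.007
  O: 1 × 15.999 = 15.999
Sum: 7×12.011 + 7×1.008 + 1×14.007 + 1×15.999 = 121.139 → 121.14 g/mol.

121.14 g/mol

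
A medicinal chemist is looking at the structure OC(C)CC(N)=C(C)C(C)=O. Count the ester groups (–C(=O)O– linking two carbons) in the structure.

0

Scan the SMILES for the ester motif — none present.
Groups that are present: 1 alkene, 1 hydroxyl, 1 ketone, 1 primary amine.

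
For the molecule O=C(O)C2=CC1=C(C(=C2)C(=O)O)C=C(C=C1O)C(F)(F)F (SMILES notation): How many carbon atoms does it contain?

13

Count every carbon token in the SMILES (each C, including those in ring-closure positions and inside branches).
Carbon count: 13.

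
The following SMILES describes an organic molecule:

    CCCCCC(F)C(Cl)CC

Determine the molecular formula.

Walk through each heavy atom and fill implicit hydrogens from standard valence (C 4, N 3, O 2, S 2, halogen 1):
  atom 1: C, bond orders sum to 1 (valence 4) → 3 H
  atom 2: C, bond orders sum to 2 (valence 4) → 2 H
  atom 3: C, bond orders sum to 2 (valence 4) → 2 H
  atom 4: C, bond orders sum to 2 (valence 4) → 2 H
  atom 5: C, bond orders sum to 2 (valence 4) → 2 H
  atom 6: C, bond orders sum to 3 (valence 4) → 1 H
  atom 7: F (halogen, monovalent) → 0 H
  atom 8: C, bond orders sum to 3 (valence 4) → 1 H
  atom 9: Cl (halogen, monovalent) → 0 H
  atom 10: C, bond orders sum to 2 (valence 4) → 2 H
  atom 11: C, bond orders sum to 1 (valence 4) → 3 H
Totals → C:9, H:18, Cl:1, F:1.
In Hill order: C9H18ClF.

C9H18ClF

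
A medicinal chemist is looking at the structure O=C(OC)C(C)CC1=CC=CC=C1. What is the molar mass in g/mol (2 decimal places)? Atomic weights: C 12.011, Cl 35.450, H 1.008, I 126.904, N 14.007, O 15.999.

First, the molecular formula is C11H14O2 (counting implicit H from valence).
  C: 11 × 12.011 = 132.121
  H: 14 × 1.008 = 14.112
  O: 2 × 15.999 = 31.998
Sum: 11×12.011 + 14×1.008 + 2×15.999 = 178.231 → 178.23 g/mol.

178.23 g/mol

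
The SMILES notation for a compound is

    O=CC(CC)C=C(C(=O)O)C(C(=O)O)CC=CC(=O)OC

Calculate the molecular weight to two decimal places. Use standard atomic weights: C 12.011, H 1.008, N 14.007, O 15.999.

First, the molecular formula is C14H18O7 (counting implicit H from valence).
  C: 14 × 12.011 = 168.154
  H: 18 × 1.008 = 18.144
  O: 7 × 15.999 = 111.993
Sum: 14×12.011 + 18×1.008 + 7×15.999 = 298.291 → 298.29 g/mol.

298.29 g/mol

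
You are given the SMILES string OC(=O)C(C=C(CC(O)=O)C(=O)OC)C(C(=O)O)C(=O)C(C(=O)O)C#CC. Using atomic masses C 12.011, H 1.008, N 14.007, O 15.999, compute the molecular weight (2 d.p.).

384.29 g/mol

First, the molecular formula is C16H16O11 (counting implicit H from valence).
  C: 16 × 12.011 = 192.176
  H: 16 × 1.008 = 16.128
  O: 11 × 15.999 = 175.989
Sum: 16×12.011 + 16×1.008 + 11×15.999 = 384.293 → 384.29 g/mol.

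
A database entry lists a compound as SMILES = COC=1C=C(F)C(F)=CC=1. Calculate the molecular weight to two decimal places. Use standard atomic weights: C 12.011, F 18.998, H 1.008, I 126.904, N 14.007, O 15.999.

First, the molecular formula is C7H6F2O (counting implicit H from valence).
  C: 7 × 12.011 = 84.077
  F: 2 × 18.998 = 37.996
  H: 6 × 1.008 = 6.048
  O: 1 × 15.999 = 15.999
Sum: 7×12.011 + 2×18.998 + 6×1.008 + 1×15.999 = 144.120 → 144.12 g/mol.

144.12 g/mol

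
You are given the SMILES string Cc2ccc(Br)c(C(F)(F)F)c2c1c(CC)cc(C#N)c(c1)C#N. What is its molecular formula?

Walk through each heavy atom and fill implicit hydrogens from standard valence (C 4, N 3, O 2, S 2, halogen 1); for lowercase aromatic atoms, an aromatic c carries 1 H when it has two neighbours and 0 H with three, and aromatic n carries 0 H:
  atom 1: C, bond orders sum to 1 (valence 4) → 3 H
  atom 2: aromatic c, 3 neighbours → 0 H
  atom 3: aromatic c, 2 neighbours → 1 H
  atom 4: aromatic c, 2 neighbours → 1 H
  atom 5: aromatic c, 3 neighbours → 0 H
  atom 6: Br (halogen, monovalent) → 0 H
  atom 7: aromatic c, 3 neighbours → 0 H
  atom 8: C, bond orders sum to 4 (valence 4) → 0 H
  atom 9: F (halogen, monovalent) → 0 H
  atom 10: F (halogen, monovalent) → 0 H
  atom 11: F (halogen, monovalent) → 0 H
  atom 12: aromatic c, 3 neighbours → 0 H
  atom 13: aromatic c, 3 neighbours → 0 H
  atom 14: aromatic c, 3 neighbours → 0 H
  atom 15: C, bond orders sum to 2 (valence 4) → 2 H
  atom 16: C, bond orders sum to 1 (valence 4) → 3 H
  atom 17: aromatic c, 2 neighbours → 1 H
  atom 18: aromatic c, 3 neighbours → 0 H
  atom 19: C, bond orders sum to 4 (valence 4) → 0 H
  atom 20: N, bond orders sum to 3 (valence 3) → 0 H
  atom 21: aromatic c, 3 neighbours → 0 H
  atom 22: aromatic c, 2 neighbours → 1 H
  atom 23: C, bond orders sum to 4 (valence 4) → 0 H
  atom 24: N, bond orders sum to 3 (valence 3) → 0 H
Totals → C:18, H:12, Br:1, F:3, N:2.
In Hill order: C18H12BrF3N2.

C18H12BrF3N2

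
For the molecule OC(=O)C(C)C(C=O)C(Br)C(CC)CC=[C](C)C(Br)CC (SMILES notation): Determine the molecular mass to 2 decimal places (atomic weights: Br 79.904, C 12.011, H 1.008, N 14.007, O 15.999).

426.19 g/mol

First, the molecular formula is C16H26Br2O3 (counting implicit H from valence).
  Br: 2 × 79.904 = 159.808
  C: 16 × 12.011 = 192.176
  H: 26 × 1.008 = 26.208
  O: 3 × 15.999 = 47.997
Sum: 2×79.904 + 16×12.011 + 26×1.008 + 3×15.999 = 426.189 → 426.19 g/mol.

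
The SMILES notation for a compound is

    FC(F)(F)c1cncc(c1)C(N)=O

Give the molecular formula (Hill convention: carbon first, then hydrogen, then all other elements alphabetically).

C7H5F3N2O

Walk through each heavy atom and fill implicit hydrogens from standard valence (C 4, N 3, O 2, S 2, halogen 1); for lowercase aromatic atoms, an aromatic c carries 1 H when it has two neighbours and 0 H with three, and aromatic n carries 0 H:
  atom 1: F (halogen, monovalent) → 0 H
  atom 2: C, bond orders sum to 4 (valence 4) → 0 H
  atom 3: F (halogen, monovalent) → 0 H
  atom 4: F (halogen, monovalent) → 0 H
  atom 5: aromatic c, 3 neighbours → 0 H
  atom 6: aromatic c, 2 neighbours → 1 H
  atom 7: aromatic n, 2 neighbours → 0 H
  atom 8: aromatic c, 2 neighbours → 1 H
  atom 9: aromatic c, 3 neighbours → 0 H
  atom 10: aromatic c, 2 neighbours → 1 H
  atom 11: C, bond orders sum to 4 (valence 4) → 0 H
  atom 12: N, bond orders sum to 1 (valence 3) → 2 H
  atom 13: O, bond orders sum to 2 (valence 2) → 0 H
Totals → C:7, H:5, F:3, N:2, O:1.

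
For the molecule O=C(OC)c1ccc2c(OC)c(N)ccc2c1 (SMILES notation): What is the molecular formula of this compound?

Walk through each heavy atom and fill implicit hydrogens from standard valence (C 4, N 3, O 2, S 2, halogen 1); for lowercase aromatic atoms, an aromatic c carries 1 H when it has two neighbours and 0 H with three, and aromatic n carries 0 H:
  atom 1: O, bond orders sum to 2 (valence 2) → 0 H
  atom 2: C, bond orders sum to 4 (valence 4) → 0 H
  atom 3: O, bond orders sum to 2 (valence 2) → 0 H
  atom 4: C, bond orders sum to 1 (valence 4) → 3 H
  atom 5: aromatic c, 3 neighbours → 0 H
  atom 6: aromatic c, 2 neighbours → 1 H
  atom 7: aromatic c, 2 neighbours → 1 H
  atom 8: aromatic c, 3 neighbours → 0 H
  atom 9: aromatic c, 3 neighbours → 0 H
  atom 10: O, bond orders sum to 2 (valence 2) → 0 H
  atom 11: C, bond orders sum to 1 (valence 4) → 3 H
  atom 12: aromatic c, 3 neighbours → 0 H
  atom 13: N, bond orders sum to 1 (valence 3) → 2 H
  atom 14: aromatic c, 2 neighbours → 1 H
  atom 15: aromatic c, 2 neighbours → 1 H
  atom 16: aromatic c, 3 neighbours → 0 H
  atom 17: aromatic c, 2 neighbours → 1 H
Totals → C:13, H:13, N:1, O:3.
In Hill order: C13H13NO3.

C13H13NO3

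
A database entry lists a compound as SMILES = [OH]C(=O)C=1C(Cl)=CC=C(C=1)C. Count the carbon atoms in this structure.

Count every carbon token in the SMILES (each C, including those in ring-closure positions and inside branches).
Carbon count: 8.

8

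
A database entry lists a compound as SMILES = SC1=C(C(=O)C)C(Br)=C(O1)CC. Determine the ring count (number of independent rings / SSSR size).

1

In SMILES, each pair of matching ring-closure digits denotes one ring-closing bond; the number of such bonds equals the number of independent rings.
Ring-closure bonds here: 1.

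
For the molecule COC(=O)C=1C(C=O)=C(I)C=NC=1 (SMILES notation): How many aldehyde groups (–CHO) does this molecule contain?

The aldehyde motif appears at heavy-atom position 7 in the SMILES.
Other groups present: 1 ester.
Aldehyde count: 1.

1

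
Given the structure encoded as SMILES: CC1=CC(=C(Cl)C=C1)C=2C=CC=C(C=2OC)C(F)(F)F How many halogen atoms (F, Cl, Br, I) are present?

Halogen atoms appear at heavy-atom positions 6, 18, 19, 20 (1×Cl, 3×F).
Other groups present: 1 ether.
Halogen count: 4.

4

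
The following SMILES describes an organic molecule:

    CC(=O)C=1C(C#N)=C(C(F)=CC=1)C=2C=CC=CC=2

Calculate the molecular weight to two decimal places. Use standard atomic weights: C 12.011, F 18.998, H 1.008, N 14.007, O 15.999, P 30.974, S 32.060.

First, the molecular formula is C15H10FNO (counting implicit H from valence).
  C: 15 × 12.011 = 180.165
  F: 1 × 18.998 = 18.998
  H: 10 × 1.008 = 10.080
  N: 1 × 14.007 = 14.007
  O: 1 × 15.999 = 15.999
Sum: 15×12.011 + 1×18.998 + 10×1.008 + 1×14.007 + 1×15.999 = 239.249 → 239.25 g/mol.

239.25 g/mol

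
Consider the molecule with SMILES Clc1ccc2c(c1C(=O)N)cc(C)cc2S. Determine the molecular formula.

Walk through each heavy atom and fill implicit hydrogens from standard valence (C 4, N 3, O 2, S 2, halogen 1); for lowercase aromatic atoms, an aromatic c carries 1 H when it has two neighbours and 0 H with three, and aromatic n carries 0 H:
  atom 1: Cl (halogen, monovalent) → 0 H
  atom 2: aromatic c, 3 neighbours → 0 H
  atom 3: aromatic c, 2 neighbours → 1 H
  atom 4: aromatic c, 2 neighbours → 1 H
  atom 5: aromatic c, 3 neighbours → 0 H
  atom 6: aromatic c, 3 neighbours → 0 H
  atom 7: aromatic c, 3 neighbours → 0 H
  atom 8: C, bond orders sum to 4 (valence 4) → 0 H
  atom 9: O, bond orders sum to 2 (valence 2) → 0 H
  atom 10: N, bond orders sum to 1 (valence 3) → 2 H
  atom 11: aromatic c, 2 neighbours → 1 H
  atom 12: aromatic c, 3 neighbours → 0 H
  atom 13: C, bond orders sum to 1 (valence 4) → 3 H
  atom 14: aromatic c, 2 neighbours → 1 H
  atom 15: aromatic c, 3 neighbours → 0 H
  atom 16: S, bond orders sum to 1 (valence 2) → 1 H
Totals → C:12, H:10, Cl:1, N:1, O:1, S:1.

C12H10ClNOS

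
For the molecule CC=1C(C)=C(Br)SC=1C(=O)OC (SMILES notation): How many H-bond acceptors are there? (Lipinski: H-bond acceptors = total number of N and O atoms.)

N atoms: 0; O atoms: 2.
Lipinski HBA = 0 + 2 = 2.

2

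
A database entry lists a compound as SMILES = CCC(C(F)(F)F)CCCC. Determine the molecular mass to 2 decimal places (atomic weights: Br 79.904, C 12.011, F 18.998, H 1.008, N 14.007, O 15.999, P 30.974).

168.20 g/mol

First, the molecular formula is C8H15F3 (counting implicit H from valence).
  C: 8 × 12.011 = 96.088
  F: 3 × 18.998 = 56.994
  H: 15 × 1.008 = 15.120
Sum: 8×12.011 + 3×18.998 + 15×1.008 = 168.202 → 168.20 g/mol.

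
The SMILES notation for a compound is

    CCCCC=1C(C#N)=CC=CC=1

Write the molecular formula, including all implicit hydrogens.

Walk through each heavy atom and fill implicit hydrogens from standard valence (C 4, N 3, O 2, S 2, halogen 1):
  atom 1: C, bond orders sum to 1 (valence 4) → 3 H
  atom 2: C, bond orders sum to 2 (valence 4) → 2 H
  atom 3: C, bond orders sum to 2 (valence 4) → 2 H
  atom 4: C, bond orders sum to 2 (valence 4) → 2 H
  atom 5: C, bond orders sum to 4 (valence 4) → 0 H
  atom 6: C, bond orders sum to 4 (valence 4) → 0 H
  atom 7: C, bond orders sum to 4 (valence 4) → 0 H
  atom 8: N, bond orders sum to 3 (valence 3) → 0 H
  atom 9: C, bond orders sum to 3 (valence 4) → 1 H
  atom 10: C, bond orders sum to 3 (valence 4) → 1 H
  atom 11: C, bond orders sum to 3 (valence 4) → 1 H
  atom 12: C, bond orders sum to 3 (valence 4) → 1 H
Totals → C:11, H:13, N:1.

C11H13N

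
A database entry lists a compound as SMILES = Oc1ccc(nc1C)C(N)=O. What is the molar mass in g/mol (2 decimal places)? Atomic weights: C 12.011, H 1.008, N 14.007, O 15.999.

First, the molecular formula is C7H8N2O2 (counting implicit H from valence).
  C: 7 × 12.011 = 84.077
  H: 8 × 1.008 = 8.064
  N: 2 × 14.007 = 28.014
  O: 2 × 15.999 = 31.998
Sum: 7×12.011 + 8×1.008 + 2×14.007 + 2×15.999 = 152.153 → 152.15 g/mol.

152.15 g/mol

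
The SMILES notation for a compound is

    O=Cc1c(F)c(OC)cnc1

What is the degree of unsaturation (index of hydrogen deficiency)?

5

Molecular formula: C7H6FNO2.
DoU = (2C + 2 + N − H − X) / 2, where X is the halogen count and O/S are ignored.
    = (2·7 + 2 + 1 − 6 − 1) / 2 = 10 / 2 = 5.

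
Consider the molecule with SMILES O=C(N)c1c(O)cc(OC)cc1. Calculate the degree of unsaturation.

5

Molecular formula: C8H9NO3.
DoU = (2C + 2 + N − H − X) / 2, where X is the halogen count and O/S are ignored.
    = (2·8 + 2 + 1 − 9 − 0) / 2 = 10 / 2 = 5.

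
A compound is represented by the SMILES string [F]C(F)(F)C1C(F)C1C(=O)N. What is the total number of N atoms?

Scan the SMILES for N atoms (remember two-letter symbols like Cl and Br are single atoms).
Nitrogen count: 1.

1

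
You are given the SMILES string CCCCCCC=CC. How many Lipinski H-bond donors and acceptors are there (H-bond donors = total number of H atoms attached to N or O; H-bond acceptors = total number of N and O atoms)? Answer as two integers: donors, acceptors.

Donors: find every N or O and count the H atoms it carries.
  (no N or O atoms present)
Lipinski HBD = 0.
Acceptors: N atoms = 0, O atoms = 0 → HBA = 0.

0, 0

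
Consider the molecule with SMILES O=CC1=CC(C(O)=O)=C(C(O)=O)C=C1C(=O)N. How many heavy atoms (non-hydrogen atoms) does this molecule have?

Every atom symbol written in the SMILES (organic subset) is one heavy atom; implicit H are not written.
Heavy atoms by element → C:10, N:1, O:6.
Total: 17.

17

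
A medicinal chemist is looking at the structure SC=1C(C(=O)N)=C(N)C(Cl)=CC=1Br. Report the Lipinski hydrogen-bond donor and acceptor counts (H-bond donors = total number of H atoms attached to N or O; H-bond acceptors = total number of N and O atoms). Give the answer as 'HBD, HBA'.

4, 3

Donors: find every N or O and count the H atoms it carries.
  atom 5 (O): bond orders sum to 2 → 0 H
  atom 6 (N): bond orders sum to 1 → 2 H
  atom 8 (N): bond orders sum to 1 → 2 H
Lipinski HBD = 4.
Acceptors: N atoms = 2, O atoms = 1 → HBA = 3.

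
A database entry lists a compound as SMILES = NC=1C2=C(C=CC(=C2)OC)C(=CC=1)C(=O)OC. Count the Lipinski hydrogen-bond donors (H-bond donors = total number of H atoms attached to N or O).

2

Donors: find every N or O and count the H atoms it carries.
  atom 1 (N): bond orders sum to 1 → 2 H
  atom 9 (O): bond orders sum to 2 → 0 H
  atom 15 (O): bond orders sum to 2 → 0 H
  atom 16 (O): bond orders sum to 2 → 0 H
Lipinski HBD = 2.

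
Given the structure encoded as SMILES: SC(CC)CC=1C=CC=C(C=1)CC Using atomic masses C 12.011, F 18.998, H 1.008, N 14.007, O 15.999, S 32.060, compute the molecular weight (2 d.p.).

First, the molecular formula is C12H18S (counting implicit H from valence).
  C: 12 × 12.011 = 144.132
  H: 18 × 1.008 = 18.144
  S: 1 × 32.060 = 32.060
Sum: 12×12.011 + 18×1.008 + 1×32.060 = 194.336 → 194.34 g/mol.

194.34 g/mol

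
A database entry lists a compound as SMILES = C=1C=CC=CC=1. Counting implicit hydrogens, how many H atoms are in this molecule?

Walk through each heavy atom and fill implicit hydrogens from standard valence (C 4, N 3, O 2, S 2, halogen 1):
  atom 1: C, bond orders sum to 3 (valence 4) → 1 H
  atom 2: C, bond orders sum to 3 (valence 4) → 1 H
  atom 3: C, bond orders sum to 3 (valence 4) → 1 H
  atom 4: C, bond orders sum to 3 (valence 4) → 1 H
  atom 5: C, bond orders sum to 3 (valence 4) → 1 H
  atom 6: C, bond orders sum to 3 (valence 4) → 1 H
Total hydrogens: 6.

6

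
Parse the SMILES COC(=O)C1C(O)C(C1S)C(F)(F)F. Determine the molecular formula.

Walk through each heavy atom and fill implicit hydrogens from standard valence (C 4, N 3, O 2, S 2, halogen 1):
  atom 1: C, bond orders sum to 1 (valence 4) → 3 H
  atom 2: O, bond orders sum to 2 (valence 2) → 0 H
  atom 3: C, bond orders sum to 4 (valence 4) → 0 H
  atom 4: O, bond orders sum to 2 (valence 2) → 0 H
  atom 5: C, bond orders sum to 3 (valence 4) → 1 H
  atom 6: C, bond orders sum to 3 (valence 4) → 1 H
  atom 7: O, bond orders sum to 1 (valence 2) → 1 H
  atom 8: C, bond orders sum to 3 (valence 4) → 1 H
  atom 9: C, bond orders sum to 3 (valence 4) → 1 H
  atom 10: S, bond orders sum to 1 (valence 2) → 1 H
  atom 11: C, bond orders sum to 4 (valence 4) → 0 H
  atom 12: F (halogen, monovalent) → 0 H
  atom 13: F (halogen, monovalent) → 0 H
  atom 14: F (halogen, monovalent) → 0 H
Totals → C:7, H:9, F:3, O:3, S:1.

C7H9F3O3S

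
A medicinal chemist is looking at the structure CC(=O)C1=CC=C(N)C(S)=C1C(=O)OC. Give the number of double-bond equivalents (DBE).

Molecular formula: C10H11NO3S.
DoU = (2C + 2 + N − H − X) / 2, where X is the halogen count and O/S are ignored.
    = (2·10 + 2 + 1 − 11 − 0) / 2 = 12 / 2 = 6.

6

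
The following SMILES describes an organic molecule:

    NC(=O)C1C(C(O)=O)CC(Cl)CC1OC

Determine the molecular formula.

Walk through each heavy atom and fill implicit hydrogens from standard valence (C 4, N 3, O 2, S 2, halogen 1):
  atom 1: N, bond orders sum to 1 (valence 3) → 2 H
  atom 2: C, bond orders sum to 4 (valence 4) → 0 H
  atom 3: O, bond orders sum to 2 (valence 2) → 0 H
  atom 4: C, bond orders sum to 3 (valence 4) → 1 H
  atom 5: C, bond orders sum to 3 (valence 4) → 1 H
  atom 6: C, bond orders sum to 4 (valence 4) → 0 H
  atom 7: O, bond orders sum to 1 (valence 2) → 1 H
  atom 8: O, bond orders sum to 2 (valence 2) → 0 H
  atom 9: C, bond orders sum to 2 (valence 4) → 2 H
  atom 10: C, bond orders sum to 3 (valence 4) → 1 H
  atom 11: Cl (halogen, monovalent) → 0 H
  atom 12: C, bond orders sum to 2 (valence 4) → 2 H
  atom 13: C, bond orders sum to 3 (valence 4) → 1 H
  atom 14: O, bond orders sum to 2 (valence 2) → 0 H
  atom 15: C, bond orders sum to 1 (valence 4) → 3 H
Totals → C:9, H:14, Cl:1, N:1, O:4.

C9H14ClNO4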